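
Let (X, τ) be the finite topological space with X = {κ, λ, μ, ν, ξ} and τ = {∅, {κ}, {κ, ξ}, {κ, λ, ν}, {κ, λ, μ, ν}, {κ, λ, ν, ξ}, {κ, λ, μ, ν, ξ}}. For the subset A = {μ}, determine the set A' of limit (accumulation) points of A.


A' = ∅

For each x ∈ X, list the open sets U ∈ τ with x ∈ U, then check whether U ∩ (A ∖ {x}) ≠ ∅ for every such U.
  x = κ: open {κ} ∋ x has {κ} ∩ (A ∖ {κ}) = ∅, so x is NOT a limit point.
  x = λ: open {κ, λ, ν} ∋ x has {κ, λ, ν} ∩ (A ∖ {λ}) = ∅, so x is NOT a limit point.
  x = μ: open {κ, λ, μ, ν} ∋ x has {κ, λ, μ, ν} ∩ (A ∖ {μ}) = ∅, so x is NOT a limit point.
  x = ν: open {κ, λ, ν} ∋ x has {κ, λ, ν} ∩ (A ∖ {ν}) = ∅, so x is NOT a limit point.
  x = ξ: open {κ, ξ} ∋ x has {κ, ξ} ∩ (A ∖ {ξ}) = ∅, so x is NOT a limit point.
Collecting: A' = ∅.


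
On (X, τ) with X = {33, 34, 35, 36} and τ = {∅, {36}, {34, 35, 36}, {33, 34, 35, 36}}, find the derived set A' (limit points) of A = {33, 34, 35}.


A' = {33, 34, 35}

For each x ∈ X, list the open sets U ∈ τ with x ∈ U, then check whether U ∩ (A ∖ {x}) ≠ ∅ for every such U.
  x = 33: opens ∋ x are {33, 34, 35, 36}; each meets A ∖ {33}, so x IS a limit point.
  x = 34: opens ∋ x are {34, 35, 36}, {33, 34, 35, 36}; each meets A ∖ {34}, so x IS a limit point.
  x = 35: opens ∋ x are {34, 35, 36}, {33, 34, 35, 36}; each meets A ∖ {35}, so x IS a limit point.
  x = 36: open {36} ∋ x has {36} ∩ (A ∖ {36}) = ∅, so x is NOT a limit point.
Collecting: A' = {33, 34, 35}.


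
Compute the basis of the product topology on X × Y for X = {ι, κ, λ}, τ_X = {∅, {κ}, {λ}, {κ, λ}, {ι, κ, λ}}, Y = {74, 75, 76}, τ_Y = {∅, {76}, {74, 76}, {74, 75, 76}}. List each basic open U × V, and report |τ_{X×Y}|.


Basis B = {∅ × ∅, {κ} × {76}, {λ} × {76}, {κ} × {74, 76}, {κ, λ} × {76}, {λ} × {74, 76}, {ι, κ, λ} × {76}, {κ} × {74, 75, 76}, {λ} × {74, 75, 76}, {κ, λ} × {74, 76}, {ι, κ, λ} × {74, 76}, {κ, λ} × {74, 75, 76}, {ι, κ, λ} × {74, 75, 76}}; |τ_{X×Y}| = 30.

Enumerate products U × V with U ∈ τ_X, V ∈ τ_Y (deduplicated):
  ∅ × ∅ = {} (∅)
  {κ} × {76} = {(κ,76)}
  {λ} × {76} = {(λ,76)}
  {κ} × {74, 76} = {(κ,74), (κ,76)}
  {κ, λ} × {76} = {(κ,76), (λ,76)}
  {λ} × {74, 76} = {(λ,74), (λ,76)}
  {ι, κ, λ} × {76} = {(ι,76), (κ,76), (λ,76)}
  {κ} × {74, 75, 76} = {(κ,74), (κ,75), (κ,76)}
  {λ} × {74, 75, 76} = {(λ,74), (λ,75), (λ,76)}
  {κ, λ} × {74, 76} = {(κ,74), (κ,76), (λ,74), (λ,76)}
  {ι, κ, λ} × {74, 76} = {(ι,74), (ι,76), (κ,74), (κ,76), (λ,74), (λ,76)}
  {κ, λ} × {74, 75, 76} = {(κ,74), (κ,75), (κ,76), (λ,74), (λ,75), (λ,76)}
  {ι, κ, λ} × {74, 75, 76} = {(ι,74), (ι,75), (ι,76), (κ,74), (κ,75), (κ,76), (λ,74), (λ,75), (λ,76)}
These 13 distinct sets form the basis B.
Close under arbitrary unions to get τ_{X×Y}; counting gives |τ_{X×Y}| = 30.


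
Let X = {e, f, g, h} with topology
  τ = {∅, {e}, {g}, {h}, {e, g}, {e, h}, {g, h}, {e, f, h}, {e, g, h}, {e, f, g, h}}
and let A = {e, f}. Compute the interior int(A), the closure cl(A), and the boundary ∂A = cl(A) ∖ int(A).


int(A) = {e}, cl(A) = {e, f}, ∂A = {f}.

Closed sets in (X, τ) are complements of opens:
  closed(X, τ) = {∅, {f}, {g}, {e, f}, {f, g}, {f, h}, {e, f, g}, {e, f, h}, {f, g, h}, {e, f, g, h}}.
int(A) = ⋃ {U ∈ τ : U ⊆ A}. Opens contained in A: ∅, {e}.
Taking the union of these: int(A) = {e}.
cl(A) = ⋂ {C closed : A ⊆ C}. Closed sets containing A: {e, f}, {e, f, g}, {e, f, h}, {e, f, g, h}.
Intersecting these: cl(A) = {e, f}.
∂A = cl(A) ∖ int(A) = {e, f} ∖ {e} = {f}.


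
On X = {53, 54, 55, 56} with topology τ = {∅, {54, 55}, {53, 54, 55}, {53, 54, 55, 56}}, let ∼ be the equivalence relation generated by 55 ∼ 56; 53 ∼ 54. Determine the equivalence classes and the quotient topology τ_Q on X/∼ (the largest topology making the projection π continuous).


X/∼ = {[53=54], [55=56]}; |τ_Q| = 2.

Equivalence classes: [53=54], [55=56].
Quotient map π: X → X/∼ sends 53 ↦ [53=54], 54 ↦ [53=54], 55 ↦ [55=56], 56 ↦ [55=56].
For each subset V ⊆ X/∼, compute π^{-1}(V) ⊆ X and check whether π^{-1}(V) ∈ τ. V is open in τ_Q iff π^{-1}(V) ∈ τ.
  V = {}: π^{-1}(V) = ∅ ∈ τ ✓.
  V = {[53=54]}: π^{-1}(V) = {53, 54} ∉ τ ✗.
  V = {[55=56]}: π^{-1}(V) = {55, 56} ∉ τ ✗.
  V = {[53=54], [55=56]}: π^{-1}(V) = {53, 54, 55, 56} ∈ τ ✓.
Open sets in the quotient: τ_Q = {{}, {[53=54], [55=56]}} (2 elements).


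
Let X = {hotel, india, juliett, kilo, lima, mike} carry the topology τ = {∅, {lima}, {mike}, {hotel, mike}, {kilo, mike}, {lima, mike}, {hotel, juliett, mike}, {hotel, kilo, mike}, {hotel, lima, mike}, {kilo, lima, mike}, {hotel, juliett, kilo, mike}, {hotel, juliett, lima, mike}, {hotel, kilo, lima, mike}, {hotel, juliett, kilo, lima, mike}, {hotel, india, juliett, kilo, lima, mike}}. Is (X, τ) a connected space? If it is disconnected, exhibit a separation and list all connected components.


(X, τ) is connected.

Find clopen sets (U ∈ τ with X ∖ U ∈ τ):
  U = ∅, X ∖ U = {hotel, india, juliett, kilo, lima, mike} — both open, so U is clopen.
  U = {hotel, india, juliett, kilo, lima, mike}, X ∖ U = ∅ — both open, so U is clopen.
Only trivial clopens (∅ and X) exist, so (X, τ) is connected.
Compute connected components by grouping points that agree on all clopens:
  component: {hotel, india, juliett, kilo, lima, mike}


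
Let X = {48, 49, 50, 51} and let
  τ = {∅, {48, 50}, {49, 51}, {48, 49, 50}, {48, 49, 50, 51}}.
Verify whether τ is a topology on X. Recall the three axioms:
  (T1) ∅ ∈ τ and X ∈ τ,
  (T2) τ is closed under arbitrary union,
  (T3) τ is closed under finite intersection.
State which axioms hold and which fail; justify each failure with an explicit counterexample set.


τ is NOT a topology on X.

Axiom (T1): ∅ ∈ τ? Yes; X ∈ τ? Yes.
Axiom (T2/T3): check pairwise unions and intersections of members of τ.
Counterexample for (T3): {49, 51} ∩ {48, 49, 50} = {49} ∉ τ. Therefore τ is NOT a topology.


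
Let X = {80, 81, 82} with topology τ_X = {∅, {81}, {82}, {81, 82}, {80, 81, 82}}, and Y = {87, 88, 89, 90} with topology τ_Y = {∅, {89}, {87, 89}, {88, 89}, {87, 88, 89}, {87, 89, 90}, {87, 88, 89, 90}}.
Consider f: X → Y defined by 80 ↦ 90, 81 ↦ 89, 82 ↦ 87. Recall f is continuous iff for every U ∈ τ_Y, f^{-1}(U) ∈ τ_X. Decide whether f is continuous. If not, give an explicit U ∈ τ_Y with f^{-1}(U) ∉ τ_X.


f IS continuous.

Compute f^{-1}(U) for each U ∈ τ_Y:
  U = ∅: f^{-1}(U) = ∅ ∈ τ_X ✓.
  U = {89}: f^{-1}(U) = {81} ∈ τ_X ✓.
  U = {87, 89}: f^{-1}(U) = {81, 82} ∈ τ_X ✓.
  U = {88, 89}: f^{-1}(U) = {81} ∈ τ_X ✓.
  U = {87, 88, 89}: f^{-1}(U) = {81, 82} ∈ τ_X ✓.
  U = {87, 89, 90}: f^{-1}(U) = {80, 81, 82} ∈ τ_X ✓.
  U = {87, 88, 89, 90}: f^{-1}(U) = {80, 81, 82} ∈ τ_X ✓.
Every preimage lies in τ_X, so f IS continuous.


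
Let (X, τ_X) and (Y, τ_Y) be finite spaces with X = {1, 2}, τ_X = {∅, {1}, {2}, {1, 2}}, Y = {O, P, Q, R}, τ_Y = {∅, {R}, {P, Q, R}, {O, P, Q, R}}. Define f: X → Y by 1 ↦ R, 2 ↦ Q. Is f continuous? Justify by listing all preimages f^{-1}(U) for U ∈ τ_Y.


f IS continuous.

Compute f^{-1}(U) for each U ∈ τ_Y:
  U = ∅: f^{-1}(U) = ∅ ∈ τ_X ✓.
  U = {R}: f^{-1}(U) = {1} ∈ τ_X ✓.
  U = {P, Q, R}: f^{-1}(U) = {1, 2} ∈ τ_X ✓.
  U = {O, P, Q, R}: f^{-1}(U) = {1, 2} ∈ τ_X ✓.
Every preimage lies in τ_X, so f IS continuous.


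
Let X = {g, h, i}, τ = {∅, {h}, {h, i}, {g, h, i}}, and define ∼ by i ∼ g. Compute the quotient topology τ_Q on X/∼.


X/∼ = {[g=i], [h]}; |τ_Q| = 3.

Equivalence classes: [g=i], [h].
Quotient map π: X → X/∼ sends g ↦ [g=i], h ↦ [h], i ↦ [g=i].
For each subset V ⊆ X/∼, compute π^{-1}(V) ⊆ X and check whether π^{-1}(V) ∈ τ. V is open in τ_Q iff π^{-1}(V) ∈ τ.
  V = {}: π^{-1}(V) = ∅ ∈ τ ✓.
  V = {[g=i]}: π^{-1}(V) = {g, i} ∉ τ ✗.
  V = {[h]}: π^{-1}(V) = {h} ∈ τ ✓.
  V = {[g=i], [h]}: π^{-1}(V) = {g, h, i} ∈ τ ✓.
Open sets in the quotient: τ_Q = {{}, {[h]}, {[g=i], [h]}} (3 elements).


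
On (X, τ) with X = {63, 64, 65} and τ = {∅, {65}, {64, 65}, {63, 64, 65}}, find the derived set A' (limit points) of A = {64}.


A' = {63}

For each x ∈ X, list the open sets U ∈ τ with x ∈ U, then check whether U ∩ (A ∖ {x}) ≠ ∅ for every such U.
  x = 63: opens ∋ x are {63, 64, 65}; each meets A ∖ {63}, so x IS a limit point.
  x = 64: open {64, 65} ∋ x has {64, 65} ∩ (A ∖ {64}) = ∅, so x is NOT a limit point.
  x = 65: open {65} ∋ x has {65} ∩ (A ∖ {65}) = ∅, so x is NOT a limit point.
Collecting: A' = {63}.


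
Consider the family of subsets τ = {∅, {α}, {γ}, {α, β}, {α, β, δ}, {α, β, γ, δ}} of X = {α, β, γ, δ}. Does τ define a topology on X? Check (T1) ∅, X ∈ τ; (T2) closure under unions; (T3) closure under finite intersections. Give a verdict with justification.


τ is NOT a topology on X.

Axiom (T1): ∅ ∈ τ? Yes; X ∈ τ? Yes.
Axiom (T2/T3): check pairwise unions and intersections of members of τ.
Counterexample for (T2): {α} ∪ {γ} = {α, γ} ∉ τ. Therefore τ is NOT a topology.


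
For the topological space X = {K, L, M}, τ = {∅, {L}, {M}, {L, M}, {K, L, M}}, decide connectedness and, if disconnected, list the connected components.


(X, τ) is connected.

Find clopen sets (U ∈ τ with X ∖ U ∈ τ):
  U = ∅, X ∖ U = {K, L, M} — both open, so U is clopen.
  U = {K, L, M}, X ∖ U = ∅ — both open, so U is clopen.
Only trivial clopens (∅ and X) exist, so (X, τ) is connected.
Compute connected components by grouping points that agree on all clopens:
  component: {K, L, M}


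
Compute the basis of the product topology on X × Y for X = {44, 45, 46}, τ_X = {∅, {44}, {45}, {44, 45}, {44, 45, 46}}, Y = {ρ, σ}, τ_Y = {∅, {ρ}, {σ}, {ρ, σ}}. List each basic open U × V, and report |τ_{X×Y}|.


Basis B = {∅ × ∅, {44} × {ρ}, {44} × {σ}, {45} × {ρ}, {45} × {σ}, {44} × {ρ, σ}, {44, 45} × {ρ}, {44, 45} × {σ}, {45} × {ρ, σ}, {44, 45, 46} × {ρ}, {44, 45, 46} × {σ}, {44, 45} × {ρ, σ}, {44, 45, 46} × {ρ, σ}}; |τ_{X×Y}| = 25.

Enumerate products U × V with U ∈ τ_X, V ∈ τ_Y (deduplicated):
  ∅ × ∅ = {} (∅)
  {44} × {ρ} = {(44,ρ)}
  {44} × {σ} = {(44,σ)}
  {45} × {ρ} = {(45,ρ)}
  {45} × {σ} = {(45,σ)}
  {44} × {ρ, σ} = {(44,ρ), (44,σ)}
  {44, 45} × {ρ} = {(44,ρ), (45,ρ)}
  {44, 45} × {σ} = {(44,σ), (45,σ)}
  {45} × {ρ, σ} = {(45,ρ), (45,σ)}
  {44, 45, 46} × {ρ} = {(44,ρ), (45,ρ), (46,ρ)}
  {44, 45, 46} × {σ} = {(44,σ), (45,σ), (46,σ)}
  {44, 45} × {ρ, σ} = {(44,ρ), (44,σ), (45,ρ), (45,σ)}
  {44, 45, 46} × {ρ, σ} = {(44,ρ), (44,σ), (45,ρ), (45,σ), (46,ρ), (46,σ)}
These 13 distinct sets form the basis B.
Close under arbitrary unions to get τ_{X×Y}; counting gives |τ_{X×Y}| = 25.


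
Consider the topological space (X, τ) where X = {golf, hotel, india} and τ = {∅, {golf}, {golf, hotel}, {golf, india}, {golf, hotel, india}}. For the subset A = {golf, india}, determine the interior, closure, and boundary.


int(A) = {golf, india}, cl(A) = {golf, hotel, india}, ∂A = {hotel}.

Closed sets in (X, τ) are complements of opens:
  closed(X, τ) = {∅, {hotel}, {india}, {hotel, india}, {golf, hotel, india}}.
int(A) = ⋃ {U ∈ τ : U ⊆ A}. Opens contained in A: ∅, {golf}, {golf, india}.
Taking the union of these: int(A) = {golf, india}.
cl(A) = ⋂ {C closed : A ⊆ C}. Closed sets containing A: {golf, hotel, india}.
Intersecting these: cl(A) = {golf, hotel, india}.
∂A = cl(A) ∖ int(A) = {golf, hotel, india} ∖ {golf, india} = {hotel}.


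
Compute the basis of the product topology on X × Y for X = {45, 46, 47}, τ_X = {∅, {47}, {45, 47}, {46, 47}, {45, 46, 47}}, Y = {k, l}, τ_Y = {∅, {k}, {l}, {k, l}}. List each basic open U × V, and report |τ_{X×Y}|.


Basis B = {∅ × ∅, {47} × {k}, {47} × {l}, {45, 47} × {k}, {45, 47} × {l}, {46, 47} × {k}, {46, 47} × {l}, {47} × {k, l}, {45, 46, 47} × {k}, {45, 46, 47} × {l}, {45, 47} × {k, l}, {46, 47} × {k, l}, {45, 46, 47} × {k, l}}; |τ_{X×Y}| = 25.

Enumerate products U × V with U ∈ τ_X, V ∈ τ_Y (deduplicated):
  ∅ × ∅ = {} (∅)
  {47} × {k} = {(47,k)}
  {47} × {l} = {(47,l)}
  {45, 47} × {k} = {(45,k), (47,k)}
  {45, 47} × {l} = {(45,l), (47,l)}
  {46, 47} × {k} = {(46,k), (47,k)}
  {46, 47} × {l} = {(46,l), (47,l)}
  {47} × {k, l} = {(47,k), (47,l)}
  {45, 46, 47} × {k} = {(45,k), (46,k), (47,k)}
  {45, 46, 47} × {l} = {(45,l), (46,l), (47,l)}
  {45, 47} × {k, l} = {(45,k), (45,l), (47,k), (47,l)}
  {46, 47} × {k, l} = {(46,k), (46,l), (47,k), (47,l)}
  {45, 46, 47} × {k, l} = {(45,k), (45,l), (46,k), (46,l), (47,k), (47,l)}
These 13 distinct sets form the basis B.
Close under arbitrary unions to get τ_{X×Y}; counting gives |τ_{X×Y}| = 25.


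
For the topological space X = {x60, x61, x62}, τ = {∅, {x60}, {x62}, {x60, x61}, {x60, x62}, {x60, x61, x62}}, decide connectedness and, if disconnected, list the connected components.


(X, τ) is disconnected; components = [{x62}, {x60, x61}].

Find clopen sets (U ∈ τ with X ∖ U ∈ τ):
  U = ∅, X ∖ U = {x60, x61, x62} — both open, so U is clopen.
  U = {x62}, X ∖ U = {x60, x61} — both open, so U is clopen.
  U = {x60, x61}, X ∖ U = {x62} — both open, so U is clopen.
  U = {x60, x61, x62}, X ∖ U = ∅ — both open, so U is clopen.
Nontrivial clopen(s) exist: e.g. {x60, x61}. So (X, τ) is disconnected.
Compute connected components by grouping points that agree on all clopens:
  component: {x62}
  component: {x60, x61}


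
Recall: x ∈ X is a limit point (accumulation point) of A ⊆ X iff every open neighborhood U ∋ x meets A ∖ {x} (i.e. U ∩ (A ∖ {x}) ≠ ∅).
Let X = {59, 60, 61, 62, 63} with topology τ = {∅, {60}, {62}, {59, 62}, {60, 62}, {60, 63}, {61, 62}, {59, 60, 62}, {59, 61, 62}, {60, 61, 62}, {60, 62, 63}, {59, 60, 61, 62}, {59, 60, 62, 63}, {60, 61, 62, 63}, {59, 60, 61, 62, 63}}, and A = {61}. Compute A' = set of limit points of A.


A' = ∅

For each x ∈ X, list the open sets U ∈ τ with x ∈ U, then check whether U ∩ (A ∖ {x}) ≠ ∅ for every such U.
  x = 59: open {59, 62} ∋ x has {59, 62} ∩ (A ∖ {59}) = ∅, so x is NOT a limit point.
  x = 60: open {60} ∋ x has {60} ∩ (A ∖ {60}) = ∅, so x is NOT a limit point.
  x = 61: open {61, 62} ∋ x has {61, 62} ∩ (A ∖ {61}) = ∅, so x is NOT a limit point.
  x = 62: open {62} ∋ x has {62} ∩ (A ∖ {62}) = ∅, so x is NOT a limit point.
  x = 63: open {60, 63} ∋ x has {60, 63} ∩ (A ∖ {63}) = ∅, so x is NOT a limit point.
Collecting: A' = ∅.


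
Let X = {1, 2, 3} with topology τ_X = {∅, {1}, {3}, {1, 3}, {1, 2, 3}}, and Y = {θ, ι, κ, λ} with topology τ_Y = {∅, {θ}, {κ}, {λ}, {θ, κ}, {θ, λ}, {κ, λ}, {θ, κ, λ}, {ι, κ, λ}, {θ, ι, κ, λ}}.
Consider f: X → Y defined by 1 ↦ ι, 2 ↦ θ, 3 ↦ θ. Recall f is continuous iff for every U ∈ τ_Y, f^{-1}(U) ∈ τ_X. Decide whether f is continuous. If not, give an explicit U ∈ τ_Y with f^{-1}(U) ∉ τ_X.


f is NOT continuous.

Compute f^{-1}(U) for each U ∈ τ_Y:
  U = ∅: f^{-1}(U) = ∅ ∈ τ_X ✓.
  U = {θ}: f^{-1}(U) = {2, 3} ∉ τ_X ✗.
  U = {κ}: f^{-1}(U) = ∅ ∈ τ_X ✓.
  U = {λ}: f^{-1}(U) = ∅ ∈ τ_X ✓.
  U = {θ, κ}: f^{-1}(U) = {2, 3} ∉ τ_X ✗.
  U = {θ, λ}: f^{-1}(U) = {2, 3} ∉ τ_X ✗.
  U = {κ, λ}: f^{-1}(U) = ∅ ∈ τ_X ✓.
  U = {θ, κ, λ}: f^{-1}(U) = {2, 3} ∉ τ_X ✗.
  U = {ι, κ, λ}: f^{-1}(U) = {1} ∈ τ_X ✓.
  U = {θ, ι, κ, λ}: f^{-1}(U) = {1, 2, 3} ∈ τ_X ✓.
Found U = {θ} with f^{-1}(U) = {2, 3} not in τ_X. Therefore f is NOT continuous.


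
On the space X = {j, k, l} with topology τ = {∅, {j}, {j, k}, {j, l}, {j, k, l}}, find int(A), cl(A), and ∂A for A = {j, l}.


int(A) = {j, l}, cl(A) = {j, k, l}, ∂A = {k}.

Closed sets in (X, τ) are complements of opens:
  closed(X, τ) = {∅, {k}, {l}, {k, l}, {j, k, l}}.
int(A) = ⋃ {U ∈ τ : U ⊆ A}. Opens contained in A: ∅, {j}, {j, l}.
Taking the union of these: int(A) = {j, l}.
cl(A) = ⋂ {C closed : A ⊆ C}. Closed sets containing A: {j, k, l}.
Intersecting these: cl(A) = {j, k, l}.
∂A = cl(A) ∖ int(A) = {j, k, l} ∖ {j, l} = {k}.


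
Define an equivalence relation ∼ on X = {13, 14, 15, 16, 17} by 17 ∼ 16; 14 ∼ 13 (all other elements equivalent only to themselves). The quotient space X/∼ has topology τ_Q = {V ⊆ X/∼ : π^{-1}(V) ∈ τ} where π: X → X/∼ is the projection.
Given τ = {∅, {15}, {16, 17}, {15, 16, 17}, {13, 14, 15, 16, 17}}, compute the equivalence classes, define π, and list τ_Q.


X/∼ = {[13=14], [15], [16=17]}; |τ_Q| = 5.

Equivalence classes: [13=14], [15], [16=17].
Quotient map π: X → X/∼ sends 13 ↦ [13=14], 14 ↦ [13=14], 15 ↦ [15], 16 ↦ [16=17], 17 ↦ [16=17].
For each subset V ⊆ X/∼, compute π^{-1}(V) ⊆ X and check whether π^{-1}(V) ∈ τ. V is open in τ_Q iff π^{-1}(V) ∈ τ.
  V = {}: π^{-1}(V) = ∅ ∈ τ ✓.
  V = {[13=14]}: π^{-1}(V) = {13, 14} ∉ τ ✗.
  V = {[15]}: π^{-1}(V) = {15} ∈ τ ✓.
  V = {[13=14], [15]}: π^{-1}(V) = {13, 14, 15} ∉ τ ✗.
  V = {[16=17]}: π^{-1}(V) = {16, 17} ∈ τ ✓.
  V = {[13=14], [16=17]}: π^{-1}(V) = {13, 14, 16, 17} ∉ τ ✗.
  V = {[15], [16=17]}: π^{-1}(V) = {15, 16, 17} ∈ τ ✓.
  V = {[13=14], [15], [16=17]}: π^{-1}(V) = {13, 14, 15, 16, 17} ∈ τ ✓.
Open sets in the quotient: τ_Q = {{}, {[15]}, {[16=17]}, {[15], [16=17]}, {[13=14], [15], [16=17]}} (5 elements).


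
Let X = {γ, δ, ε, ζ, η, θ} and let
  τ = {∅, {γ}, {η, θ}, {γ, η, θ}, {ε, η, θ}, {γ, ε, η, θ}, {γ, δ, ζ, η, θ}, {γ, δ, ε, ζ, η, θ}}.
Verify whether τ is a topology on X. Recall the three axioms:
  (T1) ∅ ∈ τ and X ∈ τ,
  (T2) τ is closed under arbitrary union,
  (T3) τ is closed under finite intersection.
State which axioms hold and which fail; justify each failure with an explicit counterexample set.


τ IS a topology on X.

Axiom (T1): ∅ ∈ τ? Yes; X ∈ τ? Yes.
Axiom (T2/T3): check pairwise unions and intersections of members of τ.
All pairwise intersections and unions checked — each lies in τ. Therefore τ satisfies (T1), (T2), (T3): it IS a topology on X.


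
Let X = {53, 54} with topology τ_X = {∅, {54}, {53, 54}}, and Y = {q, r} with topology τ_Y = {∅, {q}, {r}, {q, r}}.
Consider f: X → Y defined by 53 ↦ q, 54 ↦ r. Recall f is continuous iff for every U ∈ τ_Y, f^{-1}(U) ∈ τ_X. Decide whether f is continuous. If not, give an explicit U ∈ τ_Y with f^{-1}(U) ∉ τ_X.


f is NOT continuous.

Compute f^{-1}(U) for each U ∈ τ_Y:
  U = ∅: f^{-1}(U) = ∅ ∈ τ_X ✓.
  U = {q}: f^{-1}(U) = {53} ∉ τ_X ✗.
  U = {r}: f^{-1}(U) = {54} ∈ τ_X ✓.
  U = {q, r}: f^{-1}(U) = {53, 54} ∈ τ_X ✓.
Found U = {q} with f^{-1}(U) = {53} not in τ_X. Therefore f is NOT continuous.


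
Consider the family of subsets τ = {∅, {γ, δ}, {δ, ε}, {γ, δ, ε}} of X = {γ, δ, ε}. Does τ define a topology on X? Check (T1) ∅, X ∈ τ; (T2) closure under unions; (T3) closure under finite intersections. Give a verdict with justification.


τ is NOT a topology on X.

Axiom (T1): ∅ ∈ τ? Yes; X ∈ τ? Yes.
Axiom (T2/T3): check pairwise unions and intersections of members of τ.
Counterexample for (T3): {γ, δ} ∩ {δ, ε} = {δ} ∉ τ. Therefore τ is NOT a topology.


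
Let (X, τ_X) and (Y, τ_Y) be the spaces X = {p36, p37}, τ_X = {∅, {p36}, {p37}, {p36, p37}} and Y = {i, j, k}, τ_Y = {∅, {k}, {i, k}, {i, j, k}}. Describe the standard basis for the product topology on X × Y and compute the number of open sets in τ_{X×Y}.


Basis B = {∅ × ∅, {p36} × {k}, {p37} × {k}, {p36} × {i, k}, {p36, p37} × {k}, {p37} × {i, k}, {p36} × {i, j, k}, {p37} × {i, j, k}, {p36, p37} × {i, k}, {p36, p37} × {i, j, k}}; |τ_{X×Y}| = 16.

Enumerate products U × V with U ∈ τ_X, V ∈ τ_Y (deduplicated):
  ∅ × ∅ = {} (∅)
  {p36} × {k} = {(p36,k)}
  {p37} × {k} = {(p37,k)}
  {p36} × {i, k} = {(p36,i), (p36,k)}
  {p36, p37} × {k} = {(p36,k), (p37,k)}
  {p37} × {i, k} = {(p37,i), (p37,k)}
  {p36} × {i, j, k} = {(p36,i), (p36,j), (p36,k)}
  {p37} × {i, j, k} = {(p37,i), (p37,j), (p37,k)}
  {p36, p37} × {i, k} = {(p36,i), (p36,k), (p37,i), (p37,k)}
  {p36, p37} × {i, j, k} = {(p36,i), (p36,j), (p36,k), (p37,i), (p37,j), (p37,k)}
These 10 distinct sets form the basis B.
Close under arbitrary unions to get τ_{X×Y}; counting gives |τ_{X×Y}| = 16.


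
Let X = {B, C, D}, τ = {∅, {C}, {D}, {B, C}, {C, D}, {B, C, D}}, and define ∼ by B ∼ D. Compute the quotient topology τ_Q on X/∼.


X/∼ = {[B=D], [C]}; |τ_Q| = 3.

Equivalence classes: [B=D], [C].
Quotient map π: X → X/∼ sends B ↦ [B=D], C ↦ [C], D ↦ [B=D].
For each subset V ⊆ X/∼, compute π^{-1}(V) ⊆ X and check whether π^{-1}(V) ∈ τ. V is open in τ_Q iff π^{-1}(V) ∈ τ.
  V = {}: π^{-1}(V) = ∅ ∈ τ ✓.
  V = {[B=D]}: π^{-1}(V) = {B, D} ∉ τ ✗.
  V = {[C]}: π^{-1}(V) = {C} ∈ τ ✓.
  V = {[B=D], [C]}: π^{-1}(V) = {B, C, D} ∈ τ ✓.
Open sets in the quotient: τ_Q = {{}, {[C]}, {[B=D], [C]}} (3 elements).


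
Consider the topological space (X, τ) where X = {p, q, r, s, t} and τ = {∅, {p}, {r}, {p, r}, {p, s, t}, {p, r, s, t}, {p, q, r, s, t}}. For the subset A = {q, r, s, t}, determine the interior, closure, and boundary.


int(A) = {r}, cl(A) = {q, r, s, t}, ∂A = {q, s, t}.

Closed sets in (X, τ) are complements of opens:
  closed(X, τ) = {∅, {q}, {q, r}, {q, s, t}, {p, q, s, t}, {q, r, s, t}, {p, q, r, s, t}}.
int(A) = ⋃ {U ∈ τ : U ⊆ A}. Opens contained in A: ∅, {r}.
Taking the union of these: int(A) = {r}.
cl(A) = ⋂ {C closed : A ⊆ C}. Closed sets containing A: {q, r, s, t}, {p, q, r, s, t}.
Intersecting these: cl(A) = {q, r, s, t}.
∂A = cl(A) ∖ int(A) = {q, r, s, t} ∖ {r} = {q, s, t}.


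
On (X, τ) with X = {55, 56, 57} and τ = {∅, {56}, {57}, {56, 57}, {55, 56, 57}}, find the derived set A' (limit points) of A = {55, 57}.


A' = {55}

For each x ∈ X, list the open sets U ∈ τ with x ∈ U, then check whether U ∩ (A ∖ {x}) ≠ ∅ for every such U.
  x = 55: opens ∋ x are {55, 56, 57}; each meets A ∖ {55}, so x IS a limit point.
  x = 56: open {56} ∋ x has {56} ∩ (A ∖ {56}) = ∅, so x is NOT a limit point.
  x = 57: open {57} ∋ x has {57} ∩ (A ∖ {57}) = ∅, so x is NOT a limit point.
Collecting: A' = {55}.


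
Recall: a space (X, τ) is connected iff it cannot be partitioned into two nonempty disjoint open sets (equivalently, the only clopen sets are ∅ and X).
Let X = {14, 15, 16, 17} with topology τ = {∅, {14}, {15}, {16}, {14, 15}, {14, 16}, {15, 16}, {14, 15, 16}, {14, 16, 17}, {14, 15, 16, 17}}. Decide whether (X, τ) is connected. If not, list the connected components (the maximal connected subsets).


(X, τ) is disconnected; components = [{15}, {14, 16, 17}].

Find clopen sets (U ∈ τ with X ∖ U ∈ τ):
  U = ∅, X ∖ U = {14, 15, 16, 17} — both open, so U is clopen.
  U = {15}, X ∖ U = {14, 16, 17} — both open, so U is clopen.
  U = {14, 16, 17}, X ∖ U = {15} — both open, so U is clopen.
  U = {14, 15, 16, 17}, X ∖ U = ∅ — both open, so U is clopen.
Nontrivial clopen(s) exist: e.g. {15}. So (X, τ) is disconnected.
Compute connected components by grouping points that agree on all clopens:
  component: {15}
  component: {14, 16, 17}


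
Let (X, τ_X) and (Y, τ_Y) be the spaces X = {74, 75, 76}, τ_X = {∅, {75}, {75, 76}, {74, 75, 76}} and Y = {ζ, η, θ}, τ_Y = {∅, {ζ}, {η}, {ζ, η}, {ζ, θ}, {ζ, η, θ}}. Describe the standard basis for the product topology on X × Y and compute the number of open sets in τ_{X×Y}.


Basis B = {∅ × ∅, {75} × {ζ}, {75} × {η}, {75} × {ζ, η}, {75} × {ζ, θ}, {75, 76} × {ζ}, {75, 76} × {η}, {74, 75, 76} × {ζ}, {74, 75, 76} × {η}, {75} × {ζ, η, θ}, {75, 76} × {ζ, η}, {75, 76} × {ζ, θ}, {74, 75, 76} × {ζ, η}, {74, 75, 76} × {ζ, θ}, {75, 76} × {ζ, η, θ}, {74, 75, 76} × {ζ, η, θ}}; |τ_{X×Y}| = 40.

Enumerate products U × V with U ∈ τ_X, V ∈ τ_Y (deduplicated):
  ∅ × ∅ = {} (∅)
  {75} × {ζ} = {(75,ζ)}
  {75} × {η} = {(75,η)}
  {75} × {ζ, η} = {(75,ζ), (75,η)}
  {75} × {ζ, θ} = {(75,ζ), (75,θ)}
  {75, 76} × {ζ} = {(75,ζ), (76,ζ)}
  {75, 76} × {η} = {(75,η), (76,η)}
  {74, 75, 76} × {ζ} = {(74,ζ), (75,ζ), (76,ζ)}
  {74, 75, 76} × {η} = {(74,η), (75,η), (76,η)}
  {75} × {ζ, η, θ} = {(75,ζ), (75,η), (75,θ)}
  {75, 76} × {ζ, η} = {(75,ζ), (75,η), (76,ζ), (76,η)}
  {75, 76} × {ζ, θ} = {(75,ζ), (75,θ), (76,ζ), (76,θ)}
  {74, 75, 76} × {ζ, η} = {(74,ζ), (74,η), (75,ζ), (75,η), (76,ζ), (76,η)}
  {74, 75, 76} × {ζ, θ} = {(74,ζ), (74,θ), (75,ζ), (75,θ), (76,ζ), (76,θ)}
  {75, 76} × {ζ, η, θ} = {(75,ζ), (75,η), (75,θ), (76,ζ), (76,η), (76,θ)}
  {74, 75, 76} × {ζ, η, θ} = {(74,ζ), (74,η), (74,θ), (75,ζ), (75,η), (75,θ), (76,ζ), (76,η), (76,θ)}
These 16 distinct sets form the basis B.
Close under arbitrary unions to get τ_{X×Y}; counting gives |τ_{X×Y}| = 40.


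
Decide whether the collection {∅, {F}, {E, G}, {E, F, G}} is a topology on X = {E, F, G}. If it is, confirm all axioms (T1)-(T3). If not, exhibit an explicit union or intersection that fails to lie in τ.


τ IS a topology on X.

Axiom (T1): ∅ ∈ τ? Yes; X ∈ τ? Yes.
Axiom (T2/T3): check pairwise unions and intersections of members of τ.
All pairwise intersections and unions checked — each lies in τ. Therefore τ satisfies (T1), (T2), (T3): it IS a topology on X.


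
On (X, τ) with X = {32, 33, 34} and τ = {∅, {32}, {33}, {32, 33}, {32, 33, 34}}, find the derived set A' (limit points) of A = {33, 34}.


A' = {34}

For each x ∈ X, list the open sets U ∈ τ with x ∈ U, then check whether U ∩ (A ∖ {x}) ≠ ∅ for every such U.
  x = 32: open {32} ∋ x has {32} ∩ (A ∖ {32}) = ∅, so x is NOT a limit point.
  x = 33: open {33} ∋ x has {33} ∩ (A ∖ {33}) = ∅, so x is NOT a limit point.
  x = 34: opens ∋ x are {32, 33, 34}; each meets A ∖ {34}, so x IS a limit point.
Collecting: A' = {34}.


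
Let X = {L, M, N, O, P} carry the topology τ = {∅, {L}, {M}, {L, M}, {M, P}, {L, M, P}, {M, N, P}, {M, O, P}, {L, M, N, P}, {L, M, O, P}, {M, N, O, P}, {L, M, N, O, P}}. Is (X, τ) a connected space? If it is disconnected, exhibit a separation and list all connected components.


(X, τ) is disconnected; components = [{L}, {M, N, O, P}].

Find clopen sets (U ∈ τ with X ∖ U ∈ τ):
  U = ∅, X ∖ U = {L, M, N, O, P} — both open, so U is clopen.
  U = {L}, X ∖ U = {M, N, O, P} — both open, so U is clopen.
  U = {M, N, O, P}, X ∖ U = {L} — both open, so U is clopen.
  U = {L, M, N, O, P}, X ∖ U = ∅ — both open, so U is clopen.
Nontrivial clopen(s) exist: e.g. {M, N, O, P}. So (X, τ) is disconnected.
Compute connected components by grouping points that agree on all clopens:
  component: {L}
  component: {M, N, O, P}


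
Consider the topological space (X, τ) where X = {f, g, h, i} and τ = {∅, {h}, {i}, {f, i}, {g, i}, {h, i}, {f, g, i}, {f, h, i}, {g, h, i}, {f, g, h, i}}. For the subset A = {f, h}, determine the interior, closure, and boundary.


int(A) = {h}, cl(A) = {f, h}, ∂A = {f}.

Closed sets in (X, τ) are complements of opens:
  closed(X, τ) = {∅, {f}, {g}, {h}, {f, g}, {f, h}, {g, h}, {f, g, h}, {f, g, i}, {f, g, h, i}}.
int(A) = ⋃ {U ∈ τ : U ⊆ A}. Opens contained in A: ∅, {h}.
Taking the union of these: int(A) = {h}.
cl(A) = ⋂ {C closed : A ⊆ C}. Closed sets containing A: {f, h}, {f, g, h}, {f, g, h, i}.
Intersecting these: cl(A) = {f, h}.
∂A = cl(A) ∖ int(A) = {f, h} ∖ {h} = {f}.


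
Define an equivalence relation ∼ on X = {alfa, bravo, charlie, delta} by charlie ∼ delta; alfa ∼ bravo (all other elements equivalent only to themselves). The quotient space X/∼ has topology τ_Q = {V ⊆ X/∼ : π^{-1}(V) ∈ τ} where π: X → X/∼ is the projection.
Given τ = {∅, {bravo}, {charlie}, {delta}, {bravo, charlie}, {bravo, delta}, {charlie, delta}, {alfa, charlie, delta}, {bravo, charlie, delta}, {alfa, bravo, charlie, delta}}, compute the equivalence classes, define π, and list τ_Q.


X/∼ = {[alfa=bravo], [charlie=delta]}; |τ_Q| = 3.

Equivalence classes: [alfa=bravo], [charlie=delta].
Quotient map π: X → X/∼ sends alfa ↦ [alfa=bravo], bravo ↦ [alfa=bravo], charlie ↦ [charlie=delta], delta ↦ [charlie=delta].
For each subset V ⊆ X/∼, compute π^{-1}(V) ⊆ X and check whether π^{-1}(V) ∈ τ. V is open in τ_Q iff π^{-1}(V) ∈ τ.
  V = {}: π^{-1}(V) = ∅ ∈ τ ✓.
  V = {[alfa=bravo]}: π^{-1}(V) = {alfa, bravo} ∉ τ ✗.
  V = {[charlie=delta]}: π^{-1}(V) = {charlie, delta} ∈ τ ✓.
  V = {[alfa=bravo], [charlie=delta]}: π^{-1}(V) = {alfa, bravo, charlie, delta} ∈ τ ✓.
Open sets in the quotient: τ_Q = {{}, {[charlie=delta]}, {[alfa=bravo], [charlie=delta]}} (3 elements).


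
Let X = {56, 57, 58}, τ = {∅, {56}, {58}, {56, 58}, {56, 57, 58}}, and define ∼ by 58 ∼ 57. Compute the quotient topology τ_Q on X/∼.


X/∼ = {[56], [57=58]}; |τ_Q| = 3.

Equivalence classes: [56], [57=58].
Quotient map π: X → X/∼ sends 56 ↦ [56], 57 ↦ [57=58], 58 ↦ [57=58].
For each subset V ⊆ X/∼, compute π^{-1}(V) ⊆ X and check whether π^{-1}(V) ∈ τ. V is open in τ_Q iff π^{-1}(V) ∈ τ.
  V = {}: π^{-1}(V) = ∅ ∈ τ ✓.
  V = {[56]}: π^{-1}(V) = {56} ∈ τ ✓.
  V = {[57=58]}: π^{-1}(V) = {57, 58} ∉ τ ✗.
  V = {[56], [57=58]}: π^{-1}(V) = {56, 57, 58} ∈ τ ✓.
Open sets in the quotient: τ_Q = {{}, {[56]}, {[56], [57=58]}} (3 elements).


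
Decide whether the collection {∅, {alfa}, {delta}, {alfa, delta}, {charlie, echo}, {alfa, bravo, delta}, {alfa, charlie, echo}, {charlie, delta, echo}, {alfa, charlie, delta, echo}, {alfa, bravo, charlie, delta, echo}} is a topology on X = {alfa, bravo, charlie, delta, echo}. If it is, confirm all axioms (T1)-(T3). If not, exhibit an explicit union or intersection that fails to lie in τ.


τ IS a topology on X.

Axiom (T1): ∅ ∈ τ? Yes; X ∈ τ? Yes.
Axiom (T2/T3): check pairwise unions and intersections of members of τ.
All pairwise intersections and unions checked — each lies in τ. Therefore τ satisfies (T1), (T2), (T3): it IS a topology on X.


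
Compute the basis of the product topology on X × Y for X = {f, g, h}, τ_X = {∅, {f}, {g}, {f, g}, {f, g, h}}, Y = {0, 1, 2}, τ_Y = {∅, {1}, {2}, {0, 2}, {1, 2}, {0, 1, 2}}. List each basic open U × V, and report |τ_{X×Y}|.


Basis B = {∅ × ∅, {f} × {1}, {f} × {2}, {g} × {1}, {g} × {2}, {f} × {0, 2}, {f} × {1, 2}, {f, g} × {1}, {f, g} × {2}, {g} × {0, 2}, {g} × {1, 2}, {f} × {0, 1, 2}, {f, g, h} × {1}, {f, g, h} × {2}, {g} × {0, 1, 2}, {f, g} × {0, 2}, {f, g} × {1, 2}, {f, g} × {0, 1, 2}, {f, g, h} × {0, 2}, {f, g, h} × {1, 2}, {f, g, h} × {0, 1, 2}}; |τ_{X×Y}| = 70.

Enumerate products U × V with U ∈ τ_X, V ∈ τ_Y (deduplicated):
  ∅ × ∅ = {} (∅)
  {f} × {1} = {(f,1)}
  {f} × {2} = {(f,2)}
  {g} × {1} = {(g,1)}
  {g} × {2} = {(g,2)}
  {f} × {0, 2} = {(f,0), (f,2)}
  {f} × {1, 2} = {(f,1), (f,2)}
  {f, g} × {1} = {(f,1), (g,1)}
  {f, g} × {2} = {(f,2), (g,2)}
  {g} × {0, 2} = {(g,0), (g,2)}
  {g} × {1, 2} = {(g,1), (g,2)}
  {f} × {0, 1, 2} = {(f,0), (f,1), (f,2)}
  {f, g, h} × {1} = {(f,1), (g,1), (h,1)}
  {f, g, h} × {2} = {(f,2), (g,2), (h,2)}
  {g} × {0, 1, 2} = {(g,0), (g,1), (g,2)}
  {f, g} × {0, 2} = {(f,0), (f,2), (g,0), (g,2)}
  {f, g} × {1, 2} = {(f,1), (f,2), (g,1), (g,2)}
  {f, g} × {0, 1, 2} = {(f,0), (f,1), (f,2), (g,0), (g,1), (g,2)}
  {f, g, h} × {0, 2} = {(f,0), (f,2), (g,0), (g,2), (h,0), (h,2)}
  {f, g, h} × {1, 2} = {(f,1), (f,2), (g,1), (g,2), (h,1), (h,2)}
  {f, g, h} × {0, 1, 2} = {(f,0), (f,1), (f,2), (g,0), (g,1), (g,2), (h,0), (h,1), (h,2)}
These 21 distinct sets form the basis B.
Close under arbitrary unions to get τ_{X×Y}; counting gives |τ_{X×Y}| = 70.


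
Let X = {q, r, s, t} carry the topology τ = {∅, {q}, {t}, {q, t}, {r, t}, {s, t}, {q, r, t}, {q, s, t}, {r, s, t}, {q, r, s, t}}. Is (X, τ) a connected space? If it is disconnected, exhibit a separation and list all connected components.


(X, τ) is disconnected; components = [{q}, {r, s, t}].

Find clopen sets (U ∈ τ with X ∖ U ∈ τ):
  U = ∅, X ∖ U = {q, r, s, t} — both open, so U is clopen.
  U = {q}, X ∖ U = {r, s, t} — both open, so U is clopen.
  U = {r, s, t}, X ∖ U = {q} — both open, so U is clopen.
  U = {q, r, s, t}, X ∖ U = ∅ — both open, so U is clopen.
Nontrivial clopen(s) exist: e.g. {q}. So (X, τ) is disconnected.
Compute connected components by grouping points that agree on all clopens:
  component: {q}
  component: {r, s, t}


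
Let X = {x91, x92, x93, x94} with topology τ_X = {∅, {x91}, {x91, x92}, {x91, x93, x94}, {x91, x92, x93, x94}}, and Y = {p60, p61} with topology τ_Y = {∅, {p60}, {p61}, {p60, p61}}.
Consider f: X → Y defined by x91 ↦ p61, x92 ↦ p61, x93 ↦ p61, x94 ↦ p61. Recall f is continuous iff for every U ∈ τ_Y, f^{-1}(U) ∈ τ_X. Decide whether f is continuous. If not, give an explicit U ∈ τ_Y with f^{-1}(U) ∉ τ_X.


f IS continuous.

Compute f^{-1}(U) for each U ∈ τ_Y:
  U = ∅: f^{-1}(U) = ∅ ∈ τ_X ✓.
  U = {p60}: f^{-1}(U) = ∅ ∈ τ_X ✓.
  U = {p61}: f^{-1}(U) = {x91, x92, x93, x94} ∈ τ_X ✓.
  U = {p60, p61}: f^{-1}(U) = {x91, x92, x93, x94} ∈ τ_X ✓.
Every preimage lies in τ_X, so f IS continuous.


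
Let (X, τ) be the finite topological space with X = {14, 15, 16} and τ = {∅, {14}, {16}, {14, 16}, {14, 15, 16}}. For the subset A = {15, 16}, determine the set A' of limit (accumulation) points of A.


A' = {15}

For each x ∈ X, list the open sets U ∈ τ with x ∈ U, then check whether U ∩ (A ∖ {x}) ≠ ∅ for every such U.
  x = 14: open {14} ∋ x has {14} ∩ (A ∖ {14}) = ∅, so x is NOT a limit point.
  x = 15: opens ∋ x are {14, 15, 16}; each meets A ∖ {15}, so x IS a limit point.
  x = 16: open {16} ∋ x has {16} ∩ (A ∖ {16}) = ∅, so x is NOT a limit point.
Collecting: A' = {15}.


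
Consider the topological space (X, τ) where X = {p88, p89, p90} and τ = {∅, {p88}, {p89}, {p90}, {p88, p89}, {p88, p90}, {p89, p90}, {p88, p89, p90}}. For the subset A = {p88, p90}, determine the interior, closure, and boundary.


int(A) = {p88, p90}, cl(A) = {p88, p90}, ∂A = ∅.

Closed sets in (X, τ) are complements of opens:
  closed(X, τ) = {∅, {p88}, {p89}, {p90}, {p88, p89}, {p88, p90}, {p89, p90}, {p88, p89, p90}}.
int(A) = ⋃ {U ∈ τ : U ⊆ A}. Opens contained in A: ∅, {p88}, {p90}, {p88, p90}.
Taking the union of these: int(A) = {p88, p90}.
cl(A) = ⋂ {C closed : A ⊆ C}. Closed sets containing A: {p88, p90}, {p88, p89, p90}.
Intersecting these: cl(A) = {p88, p90}.
∂A = cl(A) ∖ int(A) = {p88, p90} ∖ {p88, p90} = ∅.


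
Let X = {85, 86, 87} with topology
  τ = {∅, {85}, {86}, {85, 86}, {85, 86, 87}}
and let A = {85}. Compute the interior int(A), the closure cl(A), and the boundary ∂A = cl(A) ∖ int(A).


int(A) = {85}, cl(A) = {85, 87}, ∂A = {87}.

Closed sets in (X, τ) are complements of opens:
  closed(X, τ) = {∅, {87}, {85, 87}, {86, 87}, {85, 86, 87}}.
int(A) = ⋃ {U ∈ τ : U ⊆ A}. Opens contained in A: ∅, {85}.
Taking the union of these: int(A) = {85}.
cl(A) = ⋂ {C closed : A ⊆ C}. Closed sets containing A: {85, 87}, {85, 86, 87}.
Intersecting these: cl(A) = {85, 87}.
∂A = cl(A) ∖ int(A) = {85, 87} ∖ {85} = {87}.


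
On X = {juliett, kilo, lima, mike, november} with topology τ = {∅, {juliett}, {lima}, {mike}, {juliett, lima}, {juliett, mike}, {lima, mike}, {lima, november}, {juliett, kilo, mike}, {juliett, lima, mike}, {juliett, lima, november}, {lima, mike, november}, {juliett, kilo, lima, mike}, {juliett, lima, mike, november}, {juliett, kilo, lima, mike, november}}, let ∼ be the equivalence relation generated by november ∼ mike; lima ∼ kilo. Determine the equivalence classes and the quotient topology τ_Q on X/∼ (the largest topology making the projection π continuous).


X/∼ = {[juliett], [kilo=lima], [mike=november]}; |τ_Q| = 3.

Equivalence classes: [juliett], [kilo=lima], [mike=november].
Quotient map π: X → X/∼ sends juliett ↦ [juliett], kilo ↦ [kilo=lima], lima ↦ [kilo=lima], mike ↦ [mike=november], november ↦ [mike=november].
For each subset V ⊆ X/∼, compute π^{-1}(V) ⊆ X and check whether π^{-1}(V) ∈ τ. V is open in τ_Q iff π^{-1}(V) ∈ τ.
  V = {}: π^{-1}(V) = ∅ ∈ τ ✓.
  V = {[juliett]}: π^{-1}(V) = {juliett} ∈ τ ✓.
  V = {[kilo=lima]}: π^{-1}(V) = {kilo, lima} ∉ τ ✗.
  V = {[juliett], [kilo=lima]}: π^{-1}(V) = {juliett, kilo, lima} ∉ τ ✗.
  V = {[mike=november]}: π^{-1}(V) = {mike, november} ∉ τ ✗.
  V = {[juliett], [mike=november]}: π^{-1}(V) = {juliett, mike, november} ∉ τ ✗.
  V = {[kilo=lima], [mike=november]}: π^{-1}(V) = {kilo, lima, mike, november} ∉ τ ✗.
  V = {[juliett], [kilo=lima], [mike=november]}: π^{-1}(V) = {juliett, kilo, lima, mike, november} ∈ τ ✓.
Open sets in the quotient: τ_Q = {{}, {[juliett]}, {[juliett], [kilo=lima], [mike=november]}} (3 elements).


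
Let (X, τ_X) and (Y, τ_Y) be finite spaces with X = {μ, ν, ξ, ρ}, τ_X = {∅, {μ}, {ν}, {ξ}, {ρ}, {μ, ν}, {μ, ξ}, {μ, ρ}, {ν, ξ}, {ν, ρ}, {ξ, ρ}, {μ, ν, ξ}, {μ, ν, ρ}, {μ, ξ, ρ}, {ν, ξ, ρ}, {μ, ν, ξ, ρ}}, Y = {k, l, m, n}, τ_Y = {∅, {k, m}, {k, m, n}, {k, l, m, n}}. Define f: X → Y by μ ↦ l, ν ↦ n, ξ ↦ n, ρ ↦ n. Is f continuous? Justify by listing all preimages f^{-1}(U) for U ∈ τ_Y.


f IS continuous.

Compute f^{-1}(U) for each U ∈ τ_Y:
  U = ∅: f^{-1}(U) = ∅ ∈ τ_X ✓.
  U = {k, m}: f^{-1}(U) = ∅ ∈ τ_X ✓.
  U = {k, m, n}: f^{-1}(U) = {ν, ξ, ρ} ∈ τ_X ✓.
  U = {k, l, m, n}: f^{-1}(U) = {μ, ν, ξ, ρ} ∈ τ_X ✓.
Every preimage lies in τ_X, so f IS continuous.


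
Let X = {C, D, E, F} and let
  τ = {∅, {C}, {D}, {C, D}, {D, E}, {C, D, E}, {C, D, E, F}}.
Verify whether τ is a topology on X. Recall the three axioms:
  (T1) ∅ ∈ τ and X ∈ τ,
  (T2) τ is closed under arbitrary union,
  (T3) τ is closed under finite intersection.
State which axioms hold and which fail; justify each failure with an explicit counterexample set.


τ IS a topology on X.

Axiom (T1): ∅ ∈ τ? Yes; X ∈ τ? Yes.
Axiom (T2/T3): check pairwise unions and intersections of members of τ.
All pairwise intersections and unions checked — each lies in τ. Therefore τ satisfies (T1), (T2), (T3): it IS a topology on X.


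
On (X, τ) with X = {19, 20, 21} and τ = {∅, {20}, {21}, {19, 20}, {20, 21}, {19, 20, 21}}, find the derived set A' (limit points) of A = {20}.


A' = {19}

For each x ∈ X, list the open sets U ∈ τ with x ∈ U, then check whether U ∩ (A ∖ {x}) ≠ ∅ for every such U.
  x = 19: opens ∋ x are {19, 20}, {19, 20, 21}; each meets A ∖ {19}, so x IS a limit point.
  x = 20: open {20} ∋ x has {20} ∩ (A ∖ {20}) = ∅, so x is NOT a limit point.
  x = 21: open {21} ∋ x has {21} ∩ (A ∖ {21}) = ∅, so x is NOT a limit point.
Collecting: A' = {19}.


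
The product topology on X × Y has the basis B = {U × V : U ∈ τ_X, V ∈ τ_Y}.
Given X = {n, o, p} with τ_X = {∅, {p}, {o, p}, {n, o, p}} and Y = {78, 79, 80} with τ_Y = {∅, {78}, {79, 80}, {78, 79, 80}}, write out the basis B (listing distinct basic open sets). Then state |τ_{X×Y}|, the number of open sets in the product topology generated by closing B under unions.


Basis B = {∅ × ∅, {p} × {78}, {o, p} × {78}, {p} × {79, 80}, {n, o, p} × {78}, {p} × {78, 79, 80}, {o, p} × {79, 80}, {n, o, p} × {79, 80}, {o, p} × {78, 79, 80}, {n, o, p} × {78, 79, 80}}; |τ_{X×Y}| = 16.

Enumerate products U × V with U ∈ τ_X, V ∈ τ_Y (deduplicated):
  ∅ × ∅ = {} (∅)
  {p} × {78} = {(p,78)}
  {o, p} × {78} = {(o,78), (p,78)}
  {p} × {79, 80} = {(p,79), (p,80)}
  {n, o, p} × {78} = {(n,78), (o,78), (p,78)}
  {p} × {78, 79, 80} = {(p,78), (p,79), (p,80)}
  {o, p} × {79, 80} = {(o,79), (o,80), (p,79), (p,80)}
  {n, o, p} × {79, 80} = {(n,79), (n,80), (o,79), (o,80), (p,79), (p,80)}
  {o, p} × {78, 79, 80} = {(o,78), (o,79), (o,80), (p,78), (p,79), (p,80)}
  {n, o, p} × {78, 79, 80} = {(n,78), (n,79), (n,80), (o,78), (o,79), (o,80), (p,78), (p,79), (p,80)}
These 10 distinct sets form the basis B.
Close under arbitrary unions to get τ_{X×Y}; counting gives |τ_{X×Y}| = 16.
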